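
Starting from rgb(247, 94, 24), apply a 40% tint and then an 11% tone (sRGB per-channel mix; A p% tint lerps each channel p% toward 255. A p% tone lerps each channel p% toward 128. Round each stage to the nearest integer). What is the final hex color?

#ed9b75

Per channel, c → c + 0.4(255 − c):
  R: 247 + 0.4×(255−247) = 247 + 3.2 = 250.2 → 250
  G: 94 + 0.4×(255−94) = 94 + 64.4 = 158.4 → 158
  B: 24 + 0.4×(255−24) = 24 + 92.4 = 116.4 → 116
After the tint: rgb(250, 158, 116) = #fa9e74.
Lerp each channel 11% toward 128:
  R: 250 − 13.42 = 236.58 → 237
  G: 158 + 0.11×(128−158) = 158 − 3.3 = 154.7 → 155
  B: 116 + 1.32 = 117.32 → 117
rgb(237, 155, 117) = #ed9b75.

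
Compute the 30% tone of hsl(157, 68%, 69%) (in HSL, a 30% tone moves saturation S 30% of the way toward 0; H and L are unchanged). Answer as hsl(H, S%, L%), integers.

hsl(157, 48%, 69%)

S moves 30% from 68 toward 0: 68 − 20.4 = 47.6 → 48.
H and L are unchanged.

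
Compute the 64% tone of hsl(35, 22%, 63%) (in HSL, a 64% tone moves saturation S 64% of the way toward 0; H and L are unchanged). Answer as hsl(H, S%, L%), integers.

S moves 64% from 22 toward 0: 22 − 14.08 = 7.92 → 8.
H and L are unchanged.

hsl(35, 8%, 63%)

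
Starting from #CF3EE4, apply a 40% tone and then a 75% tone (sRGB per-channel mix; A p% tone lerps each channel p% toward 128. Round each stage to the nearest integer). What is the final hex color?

#8C768F

#CF3EE4 is rgb(207, 62, 228).
Lerp each channel 40% toward 128:
  R: 207 − 31.6 = 175.4 → 175
  G: 62 + 26.4 = 88.4 → 88
  B: 228 − 40 = 188 → 188
After the tone: rgb(175, 88, 188) = #AF58BC.
A 75% tone moves each channel 75% toward 128:
  R: 175 + 0.75×(128−175) = 175 − 35.25 = 139.75 → 140
  G: 88 + 0.75×(128−88) = 88 + 30 = 118 → 118
  B: 188 − 45 = 143 → 143
rgb(140, 118, 143) = #8C768F.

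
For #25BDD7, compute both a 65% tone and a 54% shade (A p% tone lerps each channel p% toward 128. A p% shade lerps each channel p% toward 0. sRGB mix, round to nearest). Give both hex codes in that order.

#25BDD7 is rgb(37, 189, 215).
65% tone:
  R: 37 + 0.65×(128−37) = 37 + 59.15 = 96.15 → 96
  G: 189 − 39.65 = 149.35 → 149
  B: 215 − 56.55 = 158.45 → 158
  → #60959E
54% shade:
  R: 37 + 0.54×(0−37) = 37 − 19.98 = 17.02 → 17
  G: 189 + 0.54×(0−189) = 189 − 102.06 = 86.94 → 87
  B: 215 + 0.54×(0−215) = 215 − 116.1 = 98.9 → 99
  → #115763

#60959E, #115763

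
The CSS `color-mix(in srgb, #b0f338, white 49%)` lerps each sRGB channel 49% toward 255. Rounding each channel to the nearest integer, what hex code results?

#d7f99a

#b0f338 is rgb(176, 243, 56).
A 49% tint moves each channel 49% toward 255:
  R: 176 + 0.49×(255−176) = 176 + 38.71 = 214.71 → 215
  G: 243 + 5.88 = 248.88 → 249
  B: 56 + 97.51 = 153.51 → 154
rgb(215, 249, 154) = #d7f99a.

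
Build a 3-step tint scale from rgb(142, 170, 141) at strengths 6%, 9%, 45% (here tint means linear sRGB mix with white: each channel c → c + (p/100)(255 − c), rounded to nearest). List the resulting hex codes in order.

6%: (142 + 6.78 = 148.78→149, 170 + 5.1 = 175.1→175, 141 + 6.84 = 147.84→148) → #95af94
9%: (142 + 10.17 = 152.17→152, 170 + 7.65 = 177.65→178, 141 + 10.26 = 151.26→151) → #98b297
45%: (142 + 50.85 = 192.85→193, 170 + 38.25 = 208.25→208, 141 + 51.3 = 192.3→192) → #c1d0c0

#95af94, #98b297, #c1d0c0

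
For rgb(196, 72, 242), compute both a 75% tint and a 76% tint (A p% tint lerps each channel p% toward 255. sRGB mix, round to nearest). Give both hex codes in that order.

75% tint:
  R: 196 + 44.25 = 240.25 → 240
  G: 72 + 0.75×(255−72) = 72 + 137.25 = 209.25 → 209
  B: 242 + 0.75×(255−242) = 242 + 9.75 = 251.75 → 252
  → #f0d1fc
76% tint:
  R: 196 + 0.76×(255−196) = 196 + 44.84 = 240.84 → 241
  G: 72 + 0.76×(255−72) = 72 + 139.08 = 211.08 → 211
  B: 242 + 9.88 = 251.88 → 252
  → #f1d3fc

#f0d1fc, #f1d3fc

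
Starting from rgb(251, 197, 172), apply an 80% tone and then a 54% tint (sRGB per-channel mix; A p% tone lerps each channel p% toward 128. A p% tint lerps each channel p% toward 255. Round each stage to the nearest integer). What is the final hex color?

#d0cbc9

Lerp each channel 80% toward 128:
  R: 251 − 98.4 = 152.6 → 153
  G: 197 + 0.8×(128−197) = 197 − 55.2 = 141.8 → 142
  B: 172 − 35.2 = 136.8 → 137
After the tone: rgb(153, 142, 137) = #998e89.
Per channel, c → c + 0.54(255 − c):
  R: 153 + 55.08 = 208.08 → 208
  G: 142 + 0.54×(255−142) = 142 + 61.02 = 203.02 → 203
  B: 137 + 63.72 = 200.72 → 201
rgb(208, 203, 201) = #d0cbc9.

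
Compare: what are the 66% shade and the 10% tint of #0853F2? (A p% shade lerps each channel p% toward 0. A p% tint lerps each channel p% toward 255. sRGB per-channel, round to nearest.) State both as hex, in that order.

#031C52, #2164F3

#0853F2 is rgb(8, 83, 242).
66% shade:
  R: 8 − 5.28 = 2.72 → 3
  G: 83 − 54.78 = 28.22 → 28
  B: 242 + 0.66×(0−242) = 242 − 159.72 = 82.28 → 82
  → #031C52
10% tint:
  R: 8 + 24.7 = 32.7 → 33
  G: 83 + 0.1×(255−83) = 83 + 17.2 = 100.2 → 100
  B: 242 + 0.1×(255−242) = 242 + 1.3 = 243.3 → 243
  → #2164F3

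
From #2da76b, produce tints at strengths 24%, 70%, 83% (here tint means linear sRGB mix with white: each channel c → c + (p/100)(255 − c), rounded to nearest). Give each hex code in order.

#2da76b is rgb(45, 167, 107).
24%: (45 + 50.4 = 95.4→95, 167 + 21.12 = 188.12→188, 107 + 35.52 = 142.52→143) → #5fbc8f
70%: (45 + 147 = 192→192, 167 + 61.6 = 228.6→229, 107 + 103.6 = 210.6→211) → #c0e5d3
83%: (45 + 174.3 = 219.3→219, 167 + 73.04 = 240.04→240, 107 + 122.84 = 229.84→230) → #dbf0e6

#5fbc8f, #c0e5d3, #dbf0e6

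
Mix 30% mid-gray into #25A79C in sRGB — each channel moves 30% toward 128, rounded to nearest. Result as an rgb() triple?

#25A79C is rgb(37, 167, 156).
A 30% tone moves each channel 30% toward 128:
  R: 37 + 0.3×(128−37) = 37 + 27.3 = 64.3 → 64
  G: 167 − 11.7 = 155.3 → 155
  B: 156 + 0.3×(128−156) = 156 − 8.4 = 147.6 → 148

rgb(64, 155, 148)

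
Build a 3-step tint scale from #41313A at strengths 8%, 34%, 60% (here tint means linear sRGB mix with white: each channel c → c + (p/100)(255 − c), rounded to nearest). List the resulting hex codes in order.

#50414A, #82777D, #B3ADB0

#41313A is rgb(65, 49, 58).
8%: (65 + 15.2 = 80.2→80, 49 + 16.48 = 65.48→65, 58 + 15.76 = 73.76→74) → #50414A
34%: (65 + 64.6 = 129.6→130, 49 + 70.04 = 119.04→119, 58 + 66.98 = 124.98→125) → #82777D
60%: (65 + 114 = 179→179, 49 + 123.6 = 172.6→173, 58 + 118.2 = 176.2→176) → #B3ADB0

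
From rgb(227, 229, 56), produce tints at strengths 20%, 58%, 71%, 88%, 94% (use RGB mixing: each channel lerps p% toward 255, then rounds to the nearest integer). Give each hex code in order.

20%: (227 + 5.6 = 232.6→233, 229 + 5.2 = 234.2→234, 56 + 39.8 = 95.8→96) → #E9EA60
58%: (227 + 16.24 = 243.24→243, 229 + 15.08 = 244.08→244, 56 + 115.42 = 171.42→171) → #F3F4AB
71%: (227 + 19.88 = 246.88→247, 229 + 18.46 = 247.46→247, 56 + 141.29 = 197.29→197) → #F7F7C5
88%: (227 + 24.64 = 251.64→252, 229 + 22.88 = 251.88→252, 56 + 175.12 = 231.12→231) → #FCFCE7
94%: (227 + 26.32 = 253.32→253, 229 + 24.44 = 253.44→253, 56 + 187.06 = 243.06→243) → #FDFDF3

#E9EA60, #F3F4AB, #F7F7C5, #FCFCE7, #FDFDF3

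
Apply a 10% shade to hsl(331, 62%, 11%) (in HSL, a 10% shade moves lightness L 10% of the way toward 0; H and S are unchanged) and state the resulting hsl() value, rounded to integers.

L moves 10% from 11 toward 0: 11 − 1.1 = 9.9 → 10.
H and S are unchanged.

hsl(331, 62%, 10%)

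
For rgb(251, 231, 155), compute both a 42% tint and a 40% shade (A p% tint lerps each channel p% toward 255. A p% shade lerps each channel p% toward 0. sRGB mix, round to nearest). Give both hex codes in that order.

#fdf1c5, #978b5d

42% tint:
  R: 251 + 1.68 = 252.68 → 253
  G: 231 + 0.42×(255−231) = 231 + 10.08 = 241.08 → 241
  B: 155 + 42 = 197 → 197
  → #fdf1c5
40% shade:
  R: 251 + 0.4×(0−251) = 251 − 100.4 = 150.6 → 151
  G: 231 + 0.4×(0−231) = 231 − 92.4 = 138.6 → 139
  B: 155 − 62 = 93 → 93
  → #978b5d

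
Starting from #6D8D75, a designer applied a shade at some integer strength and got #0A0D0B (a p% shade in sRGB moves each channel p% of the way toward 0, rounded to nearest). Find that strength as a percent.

91%

#6D8D75 is rgb(109, 141, 117); #0A0D0B is rgb(10, 13, 11).
On the G channel (widest range): 13 ≈ 141 + (p/100)(0 − 141), so p ≈ 100×(13 − 141)/(0 − 141) = -12800/-141 = 90.78.
p = 91 reproduces all three channels after rounding.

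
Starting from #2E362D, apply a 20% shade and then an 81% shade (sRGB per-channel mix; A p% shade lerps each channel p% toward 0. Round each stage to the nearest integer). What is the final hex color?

#2E362D is rgb(46, 54, 45).
Per channel, c → c + 0.2(0 − c):
  R: 46 + 0.2×(0−46) = 46 − 9.2 = 36.8 → 37
  G: 54 + 0.2×(0−54) = 54 − 10.8 = 43.2 → 43
  B: 45 + 0.2×(0−45) = 45 − 9 = 36 → 36
After the shade: rgb(37, 43, 36) = #252B24.
Lerp each channel 81% toward 0:
  R: 37 + 0.81×(0−37) = 37 − 29.97 = 7.03 → 7
  G: 43 + 0.81×(0−43) = 43 − 34.83 = 8.17 → 8
  B: 36 + 0.81×(0−36) = 36 − 29.16 = 6.84 → 7
rgb(7, 8, 7) = #070807.

#070807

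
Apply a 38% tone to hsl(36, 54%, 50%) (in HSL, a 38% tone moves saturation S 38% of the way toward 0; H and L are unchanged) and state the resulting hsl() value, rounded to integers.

S moves 38% from 54 toward 0: 54 − 20.52 = 33.48 → 33.
H and L are unchanged.

hsl(36, 33%, 50%)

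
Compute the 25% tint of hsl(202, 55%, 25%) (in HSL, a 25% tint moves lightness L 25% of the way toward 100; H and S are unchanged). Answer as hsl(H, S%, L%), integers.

L moves 25% from 25 toward 100: 25 + 18.75 = 43.75 → 44.
H and S are unchanged.

hsl(202, 55%, 44%)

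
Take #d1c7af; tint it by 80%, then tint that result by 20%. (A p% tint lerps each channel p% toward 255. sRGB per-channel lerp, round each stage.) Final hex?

#f8f6f2

#d1c7af is rgb(209, 199, 175).
Lerp each channel 80% toward 255:
  R: 209 + 36.8 = 245.8 → 246
  G: 199 + 0.8×(255−199) = 199 + 44.8 = 243.8 → 244
  B: 175 + 64 = 239 → 239
After the tint: rgb(246, 244, 239) = #f6f4ef.
Per channel, c → c + 0.2(255 − c):
  R: 246 + 0.2×(255−246) = 246 + 1.8 = 247.8 → 248
  G: 244 + 0.2×(255−244) = 244 + 2.2 = 246.2 → 246
  B: 239 + 0.2×(255−239) = 239 + 3.2 = 242.2 → 242
rgb(248, 246, 242) = #f8f6f2.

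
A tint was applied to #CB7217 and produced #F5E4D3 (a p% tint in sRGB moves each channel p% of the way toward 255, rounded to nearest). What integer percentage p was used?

#CB7217 is rgb(203, 114, 23); #F5E4D3 is rgb(245, 228, 211).
On the B channel (widest range): 211 ≈ 23 + (p/100)(255 − 23), so p ≈ 100×(211 − 23)/(255 − 23) = 18800/232 = 81.03.
p = 81 reproduces all three channels after rounding.

81%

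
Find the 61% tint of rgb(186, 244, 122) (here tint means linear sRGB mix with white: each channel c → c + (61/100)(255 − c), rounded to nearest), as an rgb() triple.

rgb(228, 251, 203)

Per channel, c → c + 0.61(255 − c):
  R: 186 + 42.09 = 228.09 → 228
  G: 244 + 0.61×(255−244) = 244 + 6.71 = 250.71 → 251
  B: 122 + 0.61×(255−122) = 122 + 81.13 = 203.13 → 203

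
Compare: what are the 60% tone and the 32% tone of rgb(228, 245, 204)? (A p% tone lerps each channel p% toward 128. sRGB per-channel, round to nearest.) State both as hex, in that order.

#A8AF9E, #C4D0B4

60% tone:
  R: 228 − 60 = 168 → 168
  G: 245 − 70.2 = 174.8 → 175
  B: 204 − 45.6 = 158.4 → 158
  → #A8AF9E
32% tone:
  R: 228 − 32 = 196 → 196
  G: 245 + 0.32×(128−245) = 245 − 37.44 = 207.56 → 208
  B: 204 + 0.32×(128−204) = 204 − 24.32 = 179.68 → 180
  → #C4D0B4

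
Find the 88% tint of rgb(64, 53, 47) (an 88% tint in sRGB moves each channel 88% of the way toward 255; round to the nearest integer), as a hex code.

Per channel, c → c + 0.88(255 − c):
  R: 64 + 0.88×(255−64) = 64 + 168.08 = 232.08 → 232
  G: 53 + 177.76 = 230.76 → 231
  B: 47 + 183.04 = 230.04 → 230
rgb(232, 231, 230) = #e8e7e6.

#e8e7e6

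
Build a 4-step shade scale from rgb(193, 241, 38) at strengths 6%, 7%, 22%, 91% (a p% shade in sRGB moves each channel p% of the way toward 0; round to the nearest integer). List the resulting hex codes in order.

#B5E324, #B3E023, #97BC1E, #111603

6%: (193 − 11.58 = 181.42→181, 241 − 14.46 = 226.54→227, 38 − 2.28 = 35.72→36) → #B5E324
7%: (193 − 13.51 = 179.49→179, 241 − 16.87 = 224.13→224, 38 − 2.66 = 35.34→35) → #B3E023
22%: (193 − 42.46 = 150.54→151, 241 − 53.02 = 187.98→188, 38 − 8.36 = 29.64→30) → #97BC1E
91%: (193 − 175.63 = 17.37→17, 241 − 219.31 = 21.69→22, 38 − 34.58 = 3.42→3) → #111603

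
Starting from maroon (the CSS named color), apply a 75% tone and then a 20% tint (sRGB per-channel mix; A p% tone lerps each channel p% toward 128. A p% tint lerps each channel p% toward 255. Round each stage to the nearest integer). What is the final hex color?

CSS maroon is rgb(128, 0, 0).
Per channel, c → c + 0.75(128 − c):
  R: 128 + 0.75×(128−128) = 128 + 0 = 128 → 128
  G: 0 + 0.75×(128−0) = 0 + 96 = 96 → 96
  B: 0 + 96 = 96 → 96
After the tone: rgb(128, 96, 96) = #806060.
Per channel, c → c + 0.2(255 − c):
  R: 128 + 0.2×(255−128) = 128 + 25.4 = 153.4 → 153
  G: 96 + 0.2×(255−96) = 96 + 31.8 = 127.8 → 128
  B: 96 + 0.2×(255−96) = 96 + 31.8 = 127.8 → 128
rgb(153, 128, 128) = #998080.

#998080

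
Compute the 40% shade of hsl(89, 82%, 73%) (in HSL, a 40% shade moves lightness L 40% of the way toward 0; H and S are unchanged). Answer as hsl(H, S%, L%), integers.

hsl(89, 82%, 44%)

L moves 40% from 73 toward 0: 73 − 29.2 = 43.8 → 44.
H and S are unchanged.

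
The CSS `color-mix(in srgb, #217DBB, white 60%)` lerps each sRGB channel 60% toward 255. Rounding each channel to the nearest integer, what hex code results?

#217DBB is rgb(33, 125, 187).
A 60% tint moves each channel 60% toward 255:
  R: 33 + 0.6×(255−33) = 33 + 133.2 = 166.2 → 166
  G: 125 + 0.6×(255−125) = 125 + 78 = 203 → 203
  B: 187 + 40.8 = 227.8 → 228
rgb(166, 203, 228) = #A6CBE4.

#A6CBE4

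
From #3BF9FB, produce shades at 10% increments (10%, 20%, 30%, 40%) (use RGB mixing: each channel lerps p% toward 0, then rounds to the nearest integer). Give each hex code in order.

#35E0E2, #2FC7C9, #29AEB0, #239597

#3BF9FB is rgb(59, 249, 251).
10%: (59 − 5.9 = 53.1→53, 249 − 24.9 = 224.1→224, 251 − 25.1 = 225.9→226) → #35E0E2
20%: (59 − 11.8 = 47.2→47, 249 − 49.8 = 199.2→199, 251 − 50.2 = 200.8→201) → #2FC7C9
30%: (59 − 17.7 = 41.3→41, 249 − 74.7 = 174.3→174, 251 − 75.3 = 175.7→176) → #29AEB0
40%: (59 − 23.6 = 35.4→35, 249 − 99.6 = 149.4→149, 251 − 100.4 = 150.6→151) → #239597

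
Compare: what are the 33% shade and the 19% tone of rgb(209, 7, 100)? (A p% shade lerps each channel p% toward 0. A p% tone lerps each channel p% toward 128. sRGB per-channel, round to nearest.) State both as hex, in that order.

#8c0543, #c21e69

33% shade:
  R: 209 − 68.97 = 140.03 → 140
  G: 7 − 2.31 = 4.69 → 5
  B: 100 + 0.33×(0−100) = 100 − 33 = 67 → 67
  → #8c0543
19% tone:
  R: 209 + 0.19×(128−209) = 209 − 15.39 = 193.61 → 194
  G: 7 + 22.99 = 29.99 → 30
  B: 100 + 0.19×(128−100) = 100 + 5.32 = 105.32 → 105
  → #c21e69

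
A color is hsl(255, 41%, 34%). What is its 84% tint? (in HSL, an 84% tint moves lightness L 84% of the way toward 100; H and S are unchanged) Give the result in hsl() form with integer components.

L moves 84% from 34 toward 100: 34 + 55.44 = 89.44 → 89.
H and S are unchanged.

hsl(255, 41%, 89%)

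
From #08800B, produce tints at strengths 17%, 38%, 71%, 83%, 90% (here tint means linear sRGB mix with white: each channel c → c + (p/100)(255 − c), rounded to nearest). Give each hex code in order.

#08800B is rgb(8, 128, 11).
17%: (8 + 41.99 = 49.99→50, 128 + 21.59 = 149.59→150, 11 + 41.48 = 52.48→52) → #329634
38%: (8 + 93.86 = 101.86→102, 128 + 48.26 = 176.26→176, 11 + 92.72 = 103.72→104) → #66B068
71%: (8 + 175.37 = 183.37→183, 128 + 90.17 = 218.17→218, 11 + 173.24 = 184.24→184) → #B7DAB8
83%: (8 + 205.01 = 213.01→213, 128 + 105.41 = 233.41→233, 11 + 202.52 = 213.52→214) → #D5E9D6
90%: (8 + 222.3 = 230.3→230, 128 + 114.3 = 242.3→242, 11 + 219.6 = 230.6→231) → #E6F2E7

#329634, #66B068, #B7DAB8, #D5E9D6, #E6F2E7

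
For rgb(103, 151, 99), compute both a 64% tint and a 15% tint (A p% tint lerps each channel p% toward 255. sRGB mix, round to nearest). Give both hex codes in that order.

#C8DAC7, #7EA77A

64% tint:
  R: 103 + 97.28 = 200.28 → 200
  G: 151 + 66.56 = 217.56 → 218
  B: 99 + 0.64×(255−99) = 99 + 99.84 = 198.84 → 199
  → #C8DAC7
15% tint:
  R: 103 + 22.8 = 125.8 → 126
  G: 151 + 0.15×(255−151) = 151 + 15.6 = 166.6 → 167
  B: 99 + 0.15×(255−99) = 99 + 23.4 = 122.4 → 122
  → #7EA77A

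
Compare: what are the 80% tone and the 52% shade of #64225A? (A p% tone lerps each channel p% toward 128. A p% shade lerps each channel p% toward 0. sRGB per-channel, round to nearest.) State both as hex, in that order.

#64225A is rgb(100, 34, 90).
80% tone:
  R: 100 + 0.8×(128−100) = 100 + 22.4 = 122.4 → 122
  G: 34 + 0.8×(128−34) = 34 + 75.2 = 109.2 → 109
  B: 90 + 0.8×(128−90) = 90 + 30.4 = 120.4 → 120
  → #7A6D78
52% shade:
  R: 100 + 0.52×(0−100) = 100 − 52 = 48 → 48
  G: 34 + 0.52×(0−34) = 34 − 17.68 = 16.32 → 16
  B: 90 + 0.52×(0−90) = 90 − 46.8 = 43.2 → 43
  → #30102B

#7A6D78, #30102B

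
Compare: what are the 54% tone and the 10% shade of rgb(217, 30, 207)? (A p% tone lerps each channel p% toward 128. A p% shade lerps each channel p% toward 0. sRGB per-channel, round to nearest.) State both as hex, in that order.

#A953A4, #C31BBA

54% tone:
  R: 217 − 48.06 = 168.94 → 169
  G: 30 + 52.92 = 82.92 → 83
  B: 207 − 42.66 = 164.34 → 164
  → #A953A4
10% shade:
  R: 217 − 21.7 = 195.3 → 195
  G: 30 − 3 = 27 → 27
  B: 207 − 20.7 = 186.3 → 186
  → #C31BBA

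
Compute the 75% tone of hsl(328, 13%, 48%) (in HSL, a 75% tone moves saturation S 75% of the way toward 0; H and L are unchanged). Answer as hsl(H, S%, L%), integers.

S moves 75% from 13 toward 0: 13 − 9.75 = 3.25 → 3.
H and L are unchanged.

hsl(328, 3%, 48%)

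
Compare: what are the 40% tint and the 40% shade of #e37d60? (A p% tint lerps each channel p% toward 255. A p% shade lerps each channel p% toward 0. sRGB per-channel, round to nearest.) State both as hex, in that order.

#eeb1a0, #884b3a

#e37d60 is rgb(227, 125, 96).
40% tint:
  R: 227 + 0.4×(255−227) = 227 + 11.2 = 238.2 → 238
  G: 125 + 52 = 177 → 177
  B: 96 + 0.4×(255−96) = 96 + 63.6 = 159.6 → 160
  → #eeb1a0
40% shade:
  R: 227 − 90.8 = 136.2 → 136
  G: 125 − 50 = 75 → 75
  B: 96 + 0.4×(0−96) = 96 − 38.4 = 57.6 → 58
  → #884b3a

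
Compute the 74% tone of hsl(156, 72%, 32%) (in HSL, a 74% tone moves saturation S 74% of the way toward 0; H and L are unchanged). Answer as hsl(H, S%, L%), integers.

S moves 74% from 72 toward 0: 72 − 53.28 = 18.72 → 19.
H and L are unchanged.

hsl(156, 19%, 32%)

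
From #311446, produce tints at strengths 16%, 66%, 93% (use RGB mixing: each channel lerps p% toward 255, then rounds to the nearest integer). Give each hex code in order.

#311446 is rgb(49, 20, 70).
16%: (49 + 32.96 = 81.96→82, 20 + 37.6 = 57.6→58, 70 + 29.6 = 99.6→100) → #523A64
66%: (49 + 135.96 = 184.96→185, 20 + 155.1 = 175.1→175, 70 + 122.1 = 192.1→192) → #B9AFC0
93%: (49 + 191.58 = 240.58→241, 20 + 218.55 = 238.55→239, 70 + 172.05 = 242.05→242) → #F1EFF2

#523A64, #B9AFC0, #F1EFF2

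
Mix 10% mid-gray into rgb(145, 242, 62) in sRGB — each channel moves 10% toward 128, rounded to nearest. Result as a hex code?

#8fe745

Per channel, c → c + 0.1(128 − c):
  R: 145 + 0.1×(128−145) = 145 − 1.7 = 143.3 → 143
  G: 242 + 0.1×(128−242) = 242 − 11.4 = 230.6 → 231
  B: 62 + 6.6 = 68.6 → 69
rgb(143, 231, 69) = #8fe745.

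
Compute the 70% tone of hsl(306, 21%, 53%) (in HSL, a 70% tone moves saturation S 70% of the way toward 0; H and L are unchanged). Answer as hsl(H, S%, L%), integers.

S moves 70% from 21 toward 0: 21 − 14.7 = 6.3 → 6.
H and L are unchanged.

hsl(306, 6%, 53%)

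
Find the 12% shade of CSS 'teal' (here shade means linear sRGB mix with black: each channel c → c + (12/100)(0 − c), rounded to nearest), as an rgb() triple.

rgb(0, 113, 113)

CSS teal is rgb(0, 128, 128).
A 12% shade moves each channel 12% toward 0:
  R: 0 + 0.12×(0−0) = 0 + 0 = 0 → 0
  G: 128 + 0.12×(0−128) = 128 − 15.36 = 112.64 → 113
  B: 128 + 0.12×(0−128) = 128 − 15.36 = 112.64 → 113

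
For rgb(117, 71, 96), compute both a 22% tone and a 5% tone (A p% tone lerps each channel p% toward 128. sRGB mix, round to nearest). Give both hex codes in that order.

22% tone:
  R: 117 + 2.42 = 119.42 → 119
  G: 71 + 12.54 = 83.54 → 84
  B: 96 + 0.22×(128−96) = 96 + 7.04 = 103.04 → 103
  → #775467
5% tone:
  R: 117 + 0.05×(128−117) = 117 + 0.55 = 117.55 → 118
  G: 71 + 2.85 = 73.85 → 74
  B: 96 + 0.05×(128−96) = 96 + 1.6 = 97.6 → 98
  → #764A62

#775467, #764A62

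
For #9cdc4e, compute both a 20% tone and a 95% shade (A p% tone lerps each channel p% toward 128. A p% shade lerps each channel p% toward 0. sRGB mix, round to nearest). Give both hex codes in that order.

#96ca58, #080b04

#9cdc4e is rgb(156, 220, 78).
20% tone:
  R: 156 + 0.2×(128−156) = 156 − 5.6 = 150.4 → 150
  G: 220 + 0.2×(128−220) = 220 − 18.4 = 201.6 → 202
  B: 78 + 10 = 88 → 88
  → #96ca58
95% shade:
  R: 156 + 0.95×(0−156) = 156 − 148.2 = 7.8 → 8
  G: 220 + 0.95×(0−220) = 220 − 209 = 11 → 11
  B: 78 + 0.95×(0−78) = 78 − 74.1 = 3.9 → 4
  → #080b04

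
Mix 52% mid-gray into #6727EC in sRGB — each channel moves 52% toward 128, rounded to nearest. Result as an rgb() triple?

rgb(116, 85, 180)

#6727EC is rgb(103, 39, 236).
A 52% tone moves each channel 52% toward 128:
  R: 103 + 0.52×(128−103) = 103 + 13 = 116 → 116
  G: 39 + 0.52×(128−39) = 39 + 46.28 = 85.28 → 85
  B: 236 − 56.16 = 179.84 → 180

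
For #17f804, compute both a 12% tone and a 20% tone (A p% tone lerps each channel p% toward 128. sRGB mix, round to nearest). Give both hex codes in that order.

#24ea13, #2ce01d

#17f804 is rgb(23, 248, 4).
12% tone:
  R: 23 + 12.6 = 35.6 → 36
  G: 248 + 0.12×(128−248) = 248 − 14.4 = 233.6 → 234
  B: 4 + 14.88 = 18.88 → 19
  → #24ea13
20% tone:
  R: 23 + 21 = 44 → 44
  G: 248 − 24 = 224 → 224
  B: 4 + 0.2×(128−4) = 4 + 24.8 = 28.8 → 29
  → #2ce01d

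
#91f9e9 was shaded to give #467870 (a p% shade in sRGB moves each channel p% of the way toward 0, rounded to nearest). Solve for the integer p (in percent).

#91f9e9 is rgb(145, 249, 233); #467870 is rgb(70, 120, 112).
On the G channel (widest range): 120 ≈ 249 + (p/100)(0 − 249), so p ≈ 100×(120 − 249)/(0 − 249) = -12900/-249 = 51.81.
p = 52 reproduces all three channels after rounding.

52%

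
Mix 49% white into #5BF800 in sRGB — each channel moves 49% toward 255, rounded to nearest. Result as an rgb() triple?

#5BF800 is rgb(91, 248, 0).
Per channel, c → c + 0.49(255 − c):
  R: 91 + 0.49×(255−91) = 91 + 80.36 = 171.36 → 171
  G: 248 + 3.43 = 251.43 → 251
  B: 0 + 0.49×(255−0) = 0 + 124.95 = 124.95 → 125

rgb(171, 251, 125)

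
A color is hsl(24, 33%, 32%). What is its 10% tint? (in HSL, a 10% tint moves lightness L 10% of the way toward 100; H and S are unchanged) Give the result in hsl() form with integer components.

L moves 10% from 32 toward 100: 32 + 6.8 = 38.8 → 39.
H and S are unchanged.

hsl(24, 33%, 39%)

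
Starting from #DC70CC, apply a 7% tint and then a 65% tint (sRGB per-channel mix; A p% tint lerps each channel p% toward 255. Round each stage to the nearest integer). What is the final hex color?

#DC70CC is rgb(220, 112, 204).
A 7% tint moves each channel 7% toward 255:
  R: 220 + 0.07×(255−220) = 220 + 2.45 = 222.45 → 222
  G: 112 + 0.07×(255−112) = 112 + 10.01 = 122.01 → 122
  B: 204 + 3.57 = 207.57 → 208
After the tint: rgb(222, 122, 208) = #DE7AD0.
Lerp each channel 65% toward 255:
  R: 222 + 0.65×(255−222) = 222 + 21.45 = 243.45 → 243
  G: 122 + 0.65×(255−122) = 122 + 86.45 = 208.45 → 208
  B: 208 + 0.65×(255−208) = 208 + 30.55 = 238.55 → 239
rgb(243, 208, 239) = #F3D0EF.

#F3D0EF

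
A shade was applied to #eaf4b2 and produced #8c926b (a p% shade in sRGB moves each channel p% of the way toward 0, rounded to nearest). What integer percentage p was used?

#eaf4b2 is rgb(234, 244, 178); #8c926b is rgb(140, 146, 107).
On the G channel (widest range): 146 ≈ 244 + (p/100)(0 − 244), so p ≈ 100×(146 − 244)/(0 − 244) = -9800/-244 = 40.16.
p = 40 reproduces all three channels after rounding.

40%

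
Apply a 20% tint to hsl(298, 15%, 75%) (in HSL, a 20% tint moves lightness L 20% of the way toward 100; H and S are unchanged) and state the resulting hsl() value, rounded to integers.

L moves 20% from 75 toward 100: 75 + 5 = 80 → 80.
H and S are unchanged.

hsl(298, 15%, 80%)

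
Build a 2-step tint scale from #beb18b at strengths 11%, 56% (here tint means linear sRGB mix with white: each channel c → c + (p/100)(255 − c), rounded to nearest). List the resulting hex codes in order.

#c5ba98, #e2ddcc

#beb18b is rgb(190, 177, 139).
11%: (190 + 7.15 = 197.15→197, 177 + 8.58 = 185.58→186, 139 + 12.76 = 151.76→152) → #c5ba98
56%: (190 + 36.4 = 226.4→226, 177 + 43.68 = 220.68→221, 139 + 64.96 = 203.96→204) → #e2ddcc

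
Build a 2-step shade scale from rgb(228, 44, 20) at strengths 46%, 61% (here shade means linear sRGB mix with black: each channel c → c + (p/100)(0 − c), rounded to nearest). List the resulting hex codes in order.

46%: (228 − 104.88 = 123.12→123, 44 − 20.24 = 23.76→24, 20 − 9.2 = 10.8→11) → #7b180b
61%: (228 − 139.08 = 88.92→89, 44 − 26.84 = 17.16→17, 20 − 12.2 = 7.8→8) → #591108

#7b180b, #591108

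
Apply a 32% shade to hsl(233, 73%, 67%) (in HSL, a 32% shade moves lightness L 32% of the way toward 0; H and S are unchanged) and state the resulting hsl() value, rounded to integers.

hsl(233, 73%, 46%)

L moves 32% from 67 toward 0: 67 − 21.44 = 45.56 → 46.
H and S are unchanged.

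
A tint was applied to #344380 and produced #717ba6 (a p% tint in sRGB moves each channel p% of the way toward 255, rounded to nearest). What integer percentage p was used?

30%

#344380 is rgb(52, 67, 128); #717ba6 is rgb(113, 123, 166).
On the R channel (widest range): 113 ≈ 52 + (p/100)(255 − 52), so p ≈ 100×(113 − 52)/(255 − 52) = 6100/203 = 30.05.
p = 30 reproduces all three channels after rounding.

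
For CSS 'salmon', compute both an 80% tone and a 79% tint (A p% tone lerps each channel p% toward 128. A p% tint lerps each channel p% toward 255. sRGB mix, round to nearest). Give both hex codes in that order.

CSS salmon is rgb(250, 128, 114).
80% tone:
  R: 250 + 0.8×(128−250) = 250 − 97.6 = 152.4 → 152
  G: 128 + 0 = 128 → 128
  B: 114 + 0.8×(128−114) = 114 + 11.2 = 125.2 → 125
  → #98807D
79% tint:
  R: 250 + 3.95 = 253.95 → 254
  G: 128 + 100.33 = 228.33 → 228
  B: 114 + 0.79×(255−114) = 114 + 111.39 = 225.39 → 225
  → #FEE4E1

#98807D, #FEE4E1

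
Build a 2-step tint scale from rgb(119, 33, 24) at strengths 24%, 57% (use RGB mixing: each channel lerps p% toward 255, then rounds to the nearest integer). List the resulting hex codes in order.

#98564F, #C5A09C

24%: (119 + 32.64 = 151.64→152, 33 + 53.28 = 86.28→86, 24 + 55.44 = 79.44→79) → #98564F
57%: (119 + 77.52 = 196.52→197, 33 + 126.54 = 159.54→160, 24 + 131.67 = 155.67→156) → #C5A09C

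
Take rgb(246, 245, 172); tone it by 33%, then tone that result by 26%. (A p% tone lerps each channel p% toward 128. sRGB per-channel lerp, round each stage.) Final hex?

A 33% tone moves each channel 33% toward 128:
  R: 246 − 38.94 = 207.06 → 207
  G: 245 + 0.33×(128−245) = 245 − 38.61 = 206.39 → 206
  B: 172 + 0.33×(128−172) = 172 − 14.52 = 157.48 → 157
After the tone: rgb(207, 206, 157) = #cfce9d.
Lerp each channel 26% toward 128:
  R: 207 − 20.54 = 186.46 → 186
  G: 206 − 20.28 = 185.72 → 186
  B: 157 + 0.26×(128−157) = 157 − 7.54 = 149.46 → 149
rgb(186, 186, 149) = #baba95.

#baba95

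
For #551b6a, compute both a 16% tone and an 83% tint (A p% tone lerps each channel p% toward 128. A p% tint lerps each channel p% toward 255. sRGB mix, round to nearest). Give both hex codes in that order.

#5c2b6e, #e2d8e6

#551b6a is rgb(85, 27, 106).
16% tone:
  R: 85 + 0.16×(128−85) = 85 + 6.88 = 91.88 → 92
  G: 27 + 0.16×(128−27) = 27 + 16.16 = 43.16 → 43
  B: 106 + 3.52 = 109.52 → 110
  → #5c2b6e
83% tint:
  R: 85 + 0.83×(255−85) = 85 + 141.1 = 226.1 → 226
  G: 27 + 189.24 = 216.24 → 216
  B: 106 + 0.83×(255−106) = 106 + 123.67 = 229.67 → 230
  → #e2d8e6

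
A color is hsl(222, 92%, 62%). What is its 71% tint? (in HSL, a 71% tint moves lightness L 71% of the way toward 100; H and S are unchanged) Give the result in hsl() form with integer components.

L moves 71% from 62 toward 100: 62 + 26.98 = 88.98 → 89.
H and S are unchanged.

hsl(222, 92%, 89%)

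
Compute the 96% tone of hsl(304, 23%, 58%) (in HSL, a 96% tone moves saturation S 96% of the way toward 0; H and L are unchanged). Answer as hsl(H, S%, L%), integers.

hsl(304, 1%, 58%)

S moves 96% from 23 toward 0: 23 − 22.08 = 0.92 → 1.
H and L are unchanged.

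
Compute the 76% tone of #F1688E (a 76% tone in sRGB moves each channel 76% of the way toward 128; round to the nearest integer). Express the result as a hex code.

#F1688E is rgb(241, 104, 142).
Lerp each channel 76% toward 128:
  R: 241 + 0.76×(128−241) = 241 − 85.88 = 155.12 → 155
  G: 104 + 0.76×(128−104) = 104 + 18.24 = 122.24 → 122
  B: 142 + 0.76×(128−142) = 142 − 10.64 = 131.36 → 131
rgb(155, 122, 131) = #9B7A83.

#9B7A83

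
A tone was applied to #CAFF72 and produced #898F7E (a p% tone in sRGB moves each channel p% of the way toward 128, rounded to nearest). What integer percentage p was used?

#CAFF72 is rgb(202, 255, 114); #898F7E is rgb(137, 143, 126).
On the G channel (widest range): 143 ≈ 255 + (p/100)(128 − 255), so p ≈ 100×(143 − 255)/(128 − 255) = -11200/-127 = 88.19.
p = 88 reproduces all three channels after rounding.

88%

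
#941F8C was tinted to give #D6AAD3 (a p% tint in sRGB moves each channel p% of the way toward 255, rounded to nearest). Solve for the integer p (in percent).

#941F8C is rgb(148, 31, 140); #D6AAD3 is rgb(214, 170, 211).
On the G channel (widest range): 170 ≈ 31 + (p/100)(255 − 31), so p ≈ 100×(170 − 31)/(255 − 31) = 13900/224 = 62.05.
p = 62 reproduces all three channels after rounding.

62%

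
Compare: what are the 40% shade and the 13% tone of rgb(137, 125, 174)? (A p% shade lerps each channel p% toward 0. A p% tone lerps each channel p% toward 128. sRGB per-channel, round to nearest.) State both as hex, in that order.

40% shade:
  R: 137 + 0.4×(0−137) = 137 − 54.8 = 82.2 → 82
  G: 125 + 0.4×(0−125) = 125 − 50 = 75 → 75
  B: 174 + 0.4×(0−174) = 174 − 69.6 = 104.4 → 104
  → #524B68
13% tone:
  R: 137 − 1.17 = 135.83 → 136
  G: 125 + 0.13×(128−125) = 125 + 0.39 = 125.39 → 125
  B: 174 + 0.13×(128−174) = 174 − 5.98 = 168.02 → 168
  → #887DA8

#524B68, #887DA8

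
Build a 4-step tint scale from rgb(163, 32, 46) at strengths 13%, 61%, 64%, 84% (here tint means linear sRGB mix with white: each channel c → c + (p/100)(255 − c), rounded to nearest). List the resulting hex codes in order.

13%: (163 + 11.96 = 174.96→175, 32 + 28.99 = 60.99→61, 46 + 27.17 = 73.17→73) → #AF3D49
61%: (163 + 56.12 = 219.12→219, 32 + 136.03 = 168.03→168, 46 + 127.49 = 173.49→173) → #DBA8AD
64%: (163 + 58.88 = 221.88→222, 32 + 142.72 = 174.72→175, 46 + 133.76 = 179.76→180) → #DEAFB4
84%: (163 + 77.28 = 240.28→240, 32 + 187.32 = 219.32→219, 46 + 175.56 = 221.56→222) → #F0DBDE

#AF3D49, #DBA8AD, #DEAFB4, #F0DBDE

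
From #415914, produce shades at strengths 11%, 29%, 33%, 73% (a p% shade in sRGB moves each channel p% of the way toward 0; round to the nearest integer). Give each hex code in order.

#3A4F12, #2E3F0E, #2C3C0D, #121805

#415914 is rgb(65, 89, 20).
11%: (65 − 7.15 = 57.85→58, 89 − 9.79 = 79.21→79, 20 − 2.2 = 17.8→18) → #3A4F12
29%: (65 − 18.85 = 46.15→46, 89 − 25.81 = 63.19→63, 20 − 5.8 = 14.2→14) → #2E3F0E
33%: (65 − 21.45 = 43.55→44, 89 − 29.37 = 59.63→60, 20 − 6.6 = 13.4→13) → #2C3C0D
73%: (65 − 47.45 = 17.55→18, 89 − 64.97 = 24.03→24, 20 − 14.6 = 5.4→5) → #121805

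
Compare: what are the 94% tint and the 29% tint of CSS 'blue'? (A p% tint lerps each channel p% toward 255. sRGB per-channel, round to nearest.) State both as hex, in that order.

CSS blue is rgb(0, 0, 255).
94% tint:
  R: 0 + 239.7 = 239.7 → 240
  G: 0 + 239.7 = 239.7 → 240
  B: 255 + 0 = 255 → 255
  → #F0F0FF
29% tint:
  R: 0 + 0.29×(255−0) = 0 + 73.95 = 73.95 → 74
  G: 0 + 0.29×(255−0) = 0 + 73.95 = 73.95 → 74
  B: 255 + 0.29×(255−255) = 255 + 0 = 255 → 255
  → #4A4AFF

#F0F0FF, #4A4AFF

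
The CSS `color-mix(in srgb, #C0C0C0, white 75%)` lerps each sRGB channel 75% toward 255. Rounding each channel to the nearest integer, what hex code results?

#C0C0C0 is rgb(192, 192, 192).
Lerp each channel 75% toward 255:
  R: 192 + 0.75×(255−192) = 192 + 47.25 = 239.25 → 239
  G: 192 + 0.75×(255−192) = 192 + 47.25 = 239.25 → 239
  B: 192 + 0.75×(255−192) = 192 + 47.25 = 239.25 → 239
rgb(239, 239, 239) = #EFEFEF.

#EFEFEF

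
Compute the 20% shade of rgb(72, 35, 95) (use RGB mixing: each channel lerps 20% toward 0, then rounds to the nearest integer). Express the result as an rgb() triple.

Lerp each channel 20% toward 0:
  R: 72 − 14.4 = 57.6 → 58
  G: 35 + 0.2×(0−35) = 35 − 7 = 28 → 28
  B: 95 + 0.2×(0−95) = 95 − 19 = 76 → 76

rgb(58, 28, 76)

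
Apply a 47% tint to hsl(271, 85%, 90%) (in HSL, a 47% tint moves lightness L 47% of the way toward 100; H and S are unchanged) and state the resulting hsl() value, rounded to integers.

hsl(271, 85%, 95%)

L moves 47% from 90 toward 100: 90 + 4.7 = 94.7 → 95.
H and S are unchanged.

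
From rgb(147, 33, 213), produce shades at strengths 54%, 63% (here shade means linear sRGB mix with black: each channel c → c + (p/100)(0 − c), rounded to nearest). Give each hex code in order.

#440f62, #360c4f

54%: (147 − 79.38 = 67.62→68, 33 − 17.82 = 15.18→15, 213 − 115.02 = 97.98→98) → #440f62
63%: (147 − 92.61 = 54.39→54, 33 − 20.79 = 12.21→12, 213 − 134.19 = 78.81→79) → #360c4f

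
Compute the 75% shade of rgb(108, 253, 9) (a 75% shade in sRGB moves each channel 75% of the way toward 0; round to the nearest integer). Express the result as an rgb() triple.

rgb(27, 63, 2)

A 75% shade moves each channel 75% toward 0:
  R: 108 − 81 = 27 → 27
  G: 253 + 0.75×(0−253) = 253 − 189.75 = 63.25 → 63
  B: 9 + 0.75×(0−9) = 9 − 6.75 = 2.25 → 2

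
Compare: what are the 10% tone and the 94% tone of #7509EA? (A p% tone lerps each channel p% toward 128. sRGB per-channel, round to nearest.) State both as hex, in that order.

#7615DF, #7F7986

#7509EA is rgb(117, 9, 234).
10% tone:
  R: 117 + 0.1×(128−117) = 117 + 1.1 = 118.1 → 118
  G: 9 + 0.1×(128−9) = 9 + 11.9 = 20.9 → 21
  B: 234 + 0.1×(128−234) = 234 − 10.6 = 223.4 → 223
  → #7615DF
94% tone:
  R: 117 + 10.34 = 127.34 → 127
  G: 9 + 111.86 = 120.86 → 121
  B: 234 − 99.64 = 134.36 → 134
  → #7F7986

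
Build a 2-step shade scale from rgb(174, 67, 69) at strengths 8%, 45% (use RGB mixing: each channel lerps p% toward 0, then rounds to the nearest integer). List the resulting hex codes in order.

8%: (174 − 13.92 = 160.08→160, 67 − 5.36 = 61.64→62, 69 − 5.52 = 63.48→63) → #A03E3F
45%: (174 − 78.3 = 95.7→96, 67 − 30.15 = 36.85→37, 69 − 31.05 = 37.95→38) → #602526

#A03E3F, #602526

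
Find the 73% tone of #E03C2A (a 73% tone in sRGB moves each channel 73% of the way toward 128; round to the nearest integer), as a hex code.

#9A6E69

#E03C2A is rgb(224, 60, 42).
A 73% tone moves each channel 73% toward 128:
  R: 224 + 0.73×(128−224) = 224 − 70.08 = 153.92 → 154
  G: 60 + 49.64 = 109.64 → 110
  B: 42 + 0.73×(128−42) = 42 + 62.78 = 104.78 → 105
rgb(154, 110, 105) = #9A6E69.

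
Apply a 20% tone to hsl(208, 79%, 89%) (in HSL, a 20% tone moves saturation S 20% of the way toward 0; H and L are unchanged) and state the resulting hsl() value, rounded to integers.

S moves 20% from 79 toward 0: 79 − 15.8 = 63.2 → 63.
H and L are unchanged.

hsl(208, 63%, 89%)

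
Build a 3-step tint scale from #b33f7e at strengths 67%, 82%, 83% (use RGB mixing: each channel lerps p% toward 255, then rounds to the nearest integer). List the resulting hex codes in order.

#e6c0d4, #f1dce8, #f2dee9

#b33f7e is rgb(179, 63, 126).
67%: (179 + 50.92 = 229.92→230, 63 + 128.64 = 191.64→192, 126 + 86.43 = 212.43→212) → #e6c0d4
82%: (179 + 62.32 = 241.32→241, 63 + 157.44 = 220.44→220, 126 + 105.78 = 231.78→232) → #f1dce8
83%: (179 + 63.08 = 242.08→242, 63 + 159.36 = 222.36→222, 126 + 107.07 = 233.07→233) → #f2dee9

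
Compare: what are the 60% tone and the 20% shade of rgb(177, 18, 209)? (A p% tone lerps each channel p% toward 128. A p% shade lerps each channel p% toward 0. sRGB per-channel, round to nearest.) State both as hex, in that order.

60% tone:
  R: 177 + 0.6×(128−177) = 177 − 29.4 = 147.6 → 148
  G: 18 + 0.6×(128−18) = 18 + 66 = 84 → 84
  B: 209 − 48.6 = 160.4 → 160
  → #9454a0
20% shade:
  R: 177 − 35.4 = 141.6 → 142
  G: 18 − 3.6 = 14.4 → 14
  B: 209 + 0.2×(0−209) = 209 − 41.8 = 167.2 → 167
  → #8e0ea7

#9454a0, #8e0ea7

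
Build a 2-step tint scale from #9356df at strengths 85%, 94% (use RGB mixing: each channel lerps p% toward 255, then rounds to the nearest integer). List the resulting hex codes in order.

#efe6fa, #f9f5fd

#9356df is rgb(147, 86, 223).
85%: (147 + 91.8 = 238.8→239, 86 + 143.65 = 229.65→230, 223 + 27.2 = 250.2→250) → #efe6fa
94%: (147 + 101.52 = 248.52→249, 86 + 158.86 = 244.86→245, 223 + 30.08 = 253.08→253) → #f9f5fd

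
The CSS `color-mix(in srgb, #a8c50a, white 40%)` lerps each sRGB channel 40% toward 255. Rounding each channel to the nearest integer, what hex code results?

#cbdc6c

#a8c50a is rgb(168, 197, 10).
A 40% tint moves each channel 40% toward 255:
  R: 168 + 0.4×(255−168) = 168 + 34.8 = 202.8 → 203
  G: 197 + 23.2 = 220.2 → 220
  B: 10 + 98 = 108 → 108
rgb(203, 220, 108) = #cbdc6c.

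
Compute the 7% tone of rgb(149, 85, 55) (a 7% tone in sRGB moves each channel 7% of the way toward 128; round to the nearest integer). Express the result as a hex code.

#94583C

Per channel, c → c + 0.07(128 − c):
  R: 149 + 0.07×(128−149) = 149 − 1.47 = 147.53 → 148
  G: 85 + 3.01 = 88.01 → 88
  B: 55 + 0.07×(128−55) = 55 + 5.11 = 60.11 → 60
rgb(148, 88, 60) = #94583C.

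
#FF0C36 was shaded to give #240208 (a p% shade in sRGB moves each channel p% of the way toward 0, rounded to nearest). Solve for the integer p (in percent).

#FF0C36 is rgb(255, 12, 54); #240208 is rgb(36, 2, 8).
On the R channel (widest range): 36 ≈ 255 + (p/100)(0 − 255), so p ≈ 100×(36 − 255)/(0 − 255) = -21900/-255 = 85.88.
p = 86 reproduces all three channels after rounding.

86%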